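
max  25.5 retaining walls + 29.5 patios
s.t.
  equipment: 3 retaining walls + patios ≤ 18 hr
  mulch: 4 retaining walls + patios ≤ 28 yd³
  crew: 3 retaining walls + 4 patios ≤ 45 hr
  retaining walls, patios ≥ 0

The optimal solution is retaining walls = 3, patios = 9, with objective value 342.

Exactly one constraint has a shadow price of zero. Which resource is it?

equipment: 18/18 (binding)
mulch: 21/28 (slack 7)
crew: 45/45 (binding)
By complementary slackness, a constraint with positive slack has shadow price 0 → mulch.

mulch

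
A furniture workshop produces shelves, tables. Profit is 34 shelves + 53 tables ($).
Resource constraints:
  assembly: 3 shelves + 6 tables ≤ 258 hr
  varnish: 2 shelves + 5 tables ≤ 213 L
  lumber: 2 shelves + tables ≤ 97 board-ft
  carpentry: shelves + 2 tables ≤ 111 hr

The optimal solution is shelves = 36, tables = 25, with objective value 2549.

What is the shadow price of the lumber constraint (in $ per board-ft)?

5

At the optimum: assembly uses 258 of 258 (binding); varnish uses 197 of 213 (slack = 16); lumber uses 97 of 97 (binding); carpentry uses 86 of 111 (slack = 25).
Slack constraints have shadow price 0 (complementary slackness).
From A_Bᵀ y = c: 3·y_assembly + 2·y_lumber = 34; 6·y_assembly + 1·y_lumber = 53.
This yields shadow prices y_assembly = 8, y_lumber = 5.
Shadow price of lumber = 5.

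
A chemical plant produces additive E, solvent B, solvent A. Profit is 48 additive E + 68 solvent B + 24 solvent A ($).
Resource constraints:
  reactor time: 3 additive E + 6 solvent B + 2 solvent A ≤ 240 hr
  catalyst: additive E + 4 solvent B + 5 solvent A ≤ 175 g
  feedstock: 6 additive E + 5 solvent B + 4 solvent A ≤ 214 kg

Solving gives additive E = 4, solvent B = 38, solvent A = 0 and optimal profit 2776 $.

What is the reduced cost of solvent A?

Check each constraint at x*: reactor time 240/240 (tight); catalyst 156/175 (slack 19); feedstock 214/214 (tight).
Slack constraints have shadow price 0 (complementary slackness).
The binding rows give the dual system: 3·y_reactor time + 6·y_feedstock = 48 and 6·y_reactor time + 5·y_feedstock = 68.
Solving: y_reactor time = 8, y_feedstock = 4.
Reduced cost of solvent A: c₃ − yᵀa₃ = 24 − (8·2 + 4·4) = 24 − 32 = -8.

-8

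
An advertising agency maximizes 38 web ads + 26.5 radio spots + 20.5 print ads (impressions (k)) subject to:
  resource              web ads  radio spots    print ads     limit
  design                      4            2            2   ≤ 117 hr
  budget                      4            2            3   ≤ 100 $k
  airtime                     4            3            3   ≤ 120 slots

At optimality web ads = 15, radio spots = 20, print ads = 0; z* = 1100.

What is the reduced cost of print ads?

-8

Check each constraint at x*: design 100/117 (slack 17); budget 100/100 (tight); airtime 120/120 (tight).
By complementary slackness, y = 0 for the non-binding constraint.
The binding rows give the dual system: 4·y_budget + 4·y_airtime = 38 and 2·y_budget + 3·y_airtime = 26.5.
This yields shadow prices y_budget = 2, y_airtime = 7.5.
Reduced cost of print ads: c₃ − yᵀa₃ = 20.5 − (2·3 + 7.5·3) = 20.5 − 28.5 = -8.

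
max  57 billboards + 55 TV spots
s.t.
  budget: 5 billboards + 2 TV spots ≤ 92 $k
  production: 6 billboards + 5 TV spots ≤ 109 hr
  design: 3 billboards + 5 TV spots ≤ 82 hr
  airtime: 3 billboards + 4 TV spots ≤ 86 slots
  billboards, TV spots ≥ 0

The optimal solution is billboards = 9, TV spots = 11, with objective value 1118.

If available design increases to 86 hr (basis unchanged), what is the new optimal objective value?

Binding: production and design. Non-binding: budget (25 unused), airtime (15 unused).
Since budget, airtime are not tight, their duals are 0.
The binding rows give the dual system: 6·y_production + 3·y_design = 57 and 5·y_production + 5·y_design = 55.
Solving: y_production = 8, y_design = 3.
Δz = y_design·Δb = 3 × (4) = 12, so new z* = 1118 + 12 = 1130.

1130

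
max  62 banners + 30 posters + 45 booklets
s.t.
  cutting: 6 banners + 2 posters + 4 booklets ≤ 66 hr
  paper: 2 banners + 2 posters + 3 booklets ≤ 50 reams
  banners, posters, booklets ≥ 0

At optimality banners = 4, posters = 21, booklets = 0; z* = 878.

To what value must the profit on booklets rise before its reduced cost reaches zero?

53

Both cutting and paper are binding at x*.
Dual feasibility on the basic columns requires 6·y_cutting + 2·y_paper = 62, 2·y_cutting + 2·y_paper = 30.
This yields shadow prices y_cutting = 8, y_paper = 7.
booklets enters the basis when its profit ≥ yᵀa₃ = 8·4 + 7·3 = 53.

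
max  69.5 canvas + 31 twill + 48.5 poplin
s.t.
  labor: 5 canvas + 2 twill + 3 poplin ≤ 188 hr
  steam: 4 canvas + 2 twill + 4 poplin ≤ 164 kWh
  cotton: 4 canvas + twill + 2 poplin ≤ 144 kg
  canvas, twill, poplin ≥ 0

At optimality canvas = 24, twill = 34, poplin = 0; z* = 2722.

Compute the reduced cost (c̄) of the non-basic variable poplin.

-6

At the optimum: labor uses 188 of 188 (binding); steam uses 164 of 164 (binding); cotton uses 130 of 144 (slack = 14).
Since cotton is not tight, its dual is 0.
Dual feasibility on the basic columns requires 5·y_labor + 4·y_steam = 69.5, 2·y_labor + 2·y_steam = 31.
Solving: y_labor = 7.5, y_steam = 8.
Reduced cost of poplin: c₃ − yᵀa₃ = 48.5 − (7.5·3 + 8·4) = 48.5 − 54.5 = -6.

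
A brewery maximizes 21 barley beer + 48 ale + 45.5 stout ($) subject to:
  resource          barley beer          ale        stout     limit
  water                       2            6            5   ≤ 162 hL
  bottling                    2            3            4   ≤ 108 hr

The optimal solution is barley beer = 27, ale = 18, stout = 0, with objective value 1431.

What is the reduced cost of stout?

Both water and bottling are binding at x*.
The binding rows give the dual system: 2·y_water + 2·y_bottling = 21 and 6·y_water + 3·y_bottling = 48.
This yields shadow prices y_water = 5.5, y_bottling = 5.
Reduced cost of stout: c₃ − yᵀa₃ = 45.5 − (5.5·5 + 5·4) = 45.5 − 47.5 = -2.

-2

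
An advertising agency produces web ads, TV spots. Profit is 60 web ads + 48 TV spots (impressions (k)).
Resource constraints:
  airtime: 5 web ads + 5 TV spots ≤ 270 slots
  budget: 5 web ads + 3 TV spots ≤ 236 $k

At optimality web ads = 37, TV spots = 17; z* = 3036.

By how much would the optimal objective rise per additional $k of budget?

Both airtime and budget are binding at x*.
From A_Bᵀ y = c: 5·y_airtime + 5·y_budget = 60; 5·y_airtime + 3·y_budget = 48.
Solving: y_airtime = 6, y_budget = 6.
Shadow price of budget = 6.

6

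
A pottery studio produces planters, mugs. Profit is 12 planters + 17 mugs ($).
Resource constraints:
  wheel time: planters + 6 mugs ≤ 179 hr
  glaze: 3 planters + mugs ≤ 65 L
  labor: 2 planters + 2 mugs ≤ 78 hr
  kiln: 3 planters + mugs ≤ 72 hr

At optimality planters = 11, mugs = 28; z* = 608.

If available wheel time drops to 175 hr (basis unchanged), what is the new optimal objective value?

Binding: wheel time and labor. Non-binding: glaze (4 unused), kiln (11 unused).
Since glaze, kiln are not tight, their duals are 0.
The binding rows give the dual system: 1·y_wheel time + 2·y_labor = 12 and 6·y_wheel time + 2·y_labor = 17.
Solving: y_wheel time = 1, y_labor = 5.5.
Δz = y_wheel time·Δb = 1 × (-4) = -4, so new z* = 608 − 4 = 604.

604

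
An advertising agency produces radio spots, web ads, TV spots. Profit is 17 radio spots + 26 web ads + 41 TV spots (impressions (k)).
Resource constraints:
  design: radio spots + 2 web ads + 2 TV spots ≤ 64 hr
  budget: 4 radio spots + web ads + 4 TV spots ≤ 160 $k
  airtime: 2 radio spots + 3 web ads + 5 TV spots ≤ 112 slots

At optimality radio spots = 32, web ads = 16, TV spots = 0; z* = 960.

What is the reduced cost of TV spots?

-1

Binding: design and airtime. Non-binding: budget (16 unused).
By complementary slackness, y = 0 for the non-binding constraint.
Dual feasibility on the basic columns requires 1·y_design + 2·y_airtime = 17, 2·y_design + 3·y_airtime = 26.
→ y_design = 1 and y_airtime = 8.
Reduced cost of TV spots: c₃ − yᵀa₃ = 41 − (1·2 + 8·5) = 41 − 42 = -1.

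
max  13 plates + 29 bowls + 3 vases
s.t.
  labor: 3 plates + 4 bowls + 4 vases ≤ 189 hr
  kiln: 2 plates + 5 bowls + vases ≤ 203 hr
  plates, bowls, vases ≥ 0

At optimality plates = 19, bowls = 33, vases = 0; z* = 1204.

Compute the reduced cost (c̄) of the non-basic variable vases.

-6

Check each constraint at x*: labor 189/189 (tight); kiln 203/203 (tight).
Dual feasibility on the basic columns requires 3·y_labor + 2·y_kiln = 13, 4·y_labor + 5·y_kiln = 29.
→ y_labor = 1 and y_kiln = 5.
Reduced cost of vases: c₃ − yᵀa₃ = 3 − (1·4 + 5·1) = 3 − 9 = -6.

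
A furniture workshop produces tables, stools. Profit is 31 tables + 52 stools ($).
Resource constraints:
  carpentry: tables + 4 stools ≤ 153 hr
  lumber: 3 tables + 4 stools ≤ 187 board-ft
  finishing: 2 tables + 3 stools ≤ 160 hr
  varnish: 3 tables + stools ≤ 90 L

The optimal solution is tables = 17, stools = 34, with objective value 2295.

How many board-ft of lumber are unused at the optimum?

lumber used = 3·17 + 4·34 = 187; slack = 187 − 187 = 0.

0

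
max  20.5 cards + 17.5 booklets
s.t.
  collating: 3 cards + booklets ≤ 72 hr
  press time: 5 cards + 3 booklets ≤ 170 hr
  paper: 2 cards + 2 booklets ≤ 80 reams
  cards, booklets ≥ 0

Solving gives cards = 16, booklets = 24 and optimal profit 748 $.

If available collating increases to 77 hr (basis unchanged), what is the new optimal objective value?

755.5

Binding: collating and paper. Non-binding: press time (18 unused).
Slack constraints have shadow price 0 (complementary slackness).
The binding rows give the dual system: 3·y_collating + 2·y_paper = 20.5 and 1·y_collating + 2·y_paper = 17.5.
Solving: y_collating = 1.5, y_paper = 8.
Δz = y_collating·Δb = 1.5 × (5) = 7.5, so new z* = 748 + 7.5 = 755.5.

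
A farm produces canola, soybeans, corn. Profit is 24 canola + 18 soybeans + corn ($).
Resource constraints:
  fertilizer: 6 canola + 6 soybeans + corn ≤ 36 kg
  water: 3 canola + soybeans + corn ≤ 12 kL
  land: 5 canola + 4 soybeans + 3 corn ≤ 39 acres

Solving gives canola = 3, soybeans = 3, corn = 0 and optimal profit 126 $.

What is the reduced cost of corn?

Binding: fertilizer and water. Non-binding: land (12 unused).
Slack constraints have shadow price 0 (complementary slackness).
The binding rows give the dual system: 6·y_fertilizer + 3·y_water = 24 and 6·y_fertilizer + 1·y_water = 18.
This yields shadow prices y_fertilizer = 2.5, y_water = 3.
Reduced cost of corn: c₃ − yᵀa₃ = 1 − (2.5·1 + 3·1) = 1 − 5.5 = -4.5.

-4.5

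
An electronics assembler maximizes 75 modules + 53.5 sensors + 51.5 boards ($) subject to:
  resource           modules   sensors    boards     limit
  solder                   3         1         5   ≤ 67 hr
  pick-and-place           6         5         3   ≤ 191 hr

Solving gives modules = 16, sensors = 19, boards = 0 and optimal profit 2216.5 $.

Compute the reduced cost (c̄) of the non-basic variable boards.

-7

At the optimum: solder uses 67 of 67 (binding); pick-and-place uses 191 of 191 (binding).
The binding rows give the dual system: 3·y_solder + 6·y_pick-and-place = 75 and 1·y_solder + 5·y_pick-and-place = 53.5.
Solving: y_solder = 6, y_pick-and-place = 9.5.
Reduced cost of boards: c₃ − yᵀa₃ = 51.5 − (6·5 + 9.5·3) = 51.5 − 58.5 = -7.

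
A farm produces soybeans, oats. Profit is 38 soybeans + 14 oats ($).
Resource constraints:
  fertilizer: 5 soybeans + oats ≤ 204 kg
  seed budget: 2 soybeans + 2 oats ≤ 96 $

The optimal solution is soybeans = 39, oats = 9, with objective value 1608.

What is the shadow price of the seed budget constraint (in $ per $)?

4

Check each constraint at x*: fertilizer 204/204 (tight); seed budget 96/96 (tight).
Dual feasibility on the basic columns requires 5·y_fertilizer + 2·y_seed budget = 38, 1·y_fertilizer + 2·y_seed budget = 14.
This yields shadow prices y_fertilizer = 6, y_seed budget = 4.
Shadow price of seed budget = 4.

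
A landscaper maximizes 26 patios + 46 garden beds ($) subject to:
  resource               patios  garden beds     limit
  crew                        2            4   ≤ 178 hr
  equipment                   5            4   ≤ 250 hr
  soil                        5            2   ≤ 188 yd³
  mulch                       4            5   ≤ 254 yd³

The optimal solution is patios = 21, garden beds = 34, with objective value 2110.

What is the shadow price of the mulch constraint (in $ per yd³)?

At the optimum: crew uses 178 of 178 (binding); equipment uses 241 of 250 (slack = 9); soil uses 173 of 188 (slack = 15); mulch uses 254 of 254 (binding).
Since equipment, soil are not tight, their duals are 0.
The binding rows give the dual system: 2·y_crew + 4·y_mulch = 26 and 4·y_crew + 5·y_mulch = 46.
This yields shadow prices y_crew = 9, y_mulch = 2.
Shadow price of mulch = 2.

2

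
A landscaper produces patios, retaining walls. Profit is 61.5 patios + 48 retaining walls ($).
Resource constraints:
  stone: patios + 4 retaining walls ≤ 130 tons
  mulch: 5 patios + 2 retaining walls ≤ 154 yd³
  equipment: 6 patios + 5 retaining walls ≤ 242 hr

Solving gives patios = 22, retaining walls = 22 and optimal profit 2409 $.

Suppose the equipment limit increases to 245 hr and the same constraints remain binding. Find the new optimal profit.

Check each constraint at x*: stone 110/130 (slack 20); mulch 154/154 (tight); equipment 242/242 (tight).
Since stone is not tight, its dual is 0.
Dual feasibility on the basic columns requires 5·y_mulch + 6·y_equipment = 61.5, 2·y_mulch + 5·y_equipment = 48.
This yields shadow prices y_mulch = 1.5, y_equipment = 9.
Δz = y_equipment·Δb = 9 × (3) = 27, so new z* = 2409 + 27 = 2436.

2436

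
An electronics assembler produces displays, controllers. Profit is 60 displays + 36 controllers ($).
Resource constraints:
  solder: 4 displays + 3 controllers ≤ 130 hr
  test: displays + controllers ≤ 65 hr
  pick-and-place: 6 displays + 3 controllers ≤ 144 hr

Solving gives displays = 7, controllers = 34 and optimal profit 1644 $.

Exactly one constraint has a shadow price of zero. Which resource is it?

test

solder: 130/130 (binding)
test: 41/65 (slack 24)
pick-and-place: 144/144 (binding)
By complementary slackness, a constraint with positive slack has shadow price 0 → test.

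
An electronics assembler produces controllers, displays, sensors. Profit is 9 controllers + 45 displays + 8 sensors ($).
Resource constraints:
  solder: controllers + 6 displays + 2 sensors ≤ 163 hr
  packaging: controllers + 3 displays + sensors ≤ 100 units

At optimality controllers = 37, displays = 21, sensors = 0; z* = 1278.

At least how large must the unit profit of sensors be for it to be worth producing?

At the optimum: solder uses 163 of 163 (binding); packaging uses 100 of 100 (binding).
From A_Bᵀ y = c: 1·y_solder + 1·y_packaging = 9; 6·y_solder + 3·y_packaging = 45.
→ y_solder = 6 and y_packaging = 3.
sensors enters the basis when its profit ≥ yᵀa₃ = 6·2 + 3·1 = 15.

15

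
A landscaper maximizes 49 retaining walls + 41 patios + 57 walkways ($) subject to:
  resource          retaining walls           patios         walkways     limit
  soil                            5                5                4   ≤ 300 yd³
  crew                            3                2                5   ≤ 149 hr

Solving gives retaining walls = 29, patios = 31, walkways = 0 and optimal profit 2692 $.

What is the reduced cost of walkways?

-3

At the optimum: soil uses 300 of 300 (binding); crew uses 149 of 149 (binding).
The binding rows give the dual system: 5·y_soil + 3·y_crew = 49 and 5·y_soil + 2·y_crew = 41.
→ y_soil = 5 and y_crew = 8.
Reduced cost of walkways: c₃ − yᵀa₃ = 57 − (5·4 + 8·5) = 57 − 60 = -3.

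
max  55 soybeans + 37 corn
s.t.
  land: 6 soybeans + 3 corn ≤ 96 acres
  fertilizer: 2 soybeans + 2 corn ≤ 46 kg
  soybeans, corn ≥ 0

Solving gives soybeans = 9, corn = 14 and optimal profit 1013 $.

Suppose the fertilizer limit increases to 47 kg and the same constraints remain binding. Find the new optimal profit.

Check each constraint at x*: land 96/96 (tight); fertilizer 46/46 (tight).
From A_Bᵀ y = c: 6·y_land + 2·y_fertilizer = 55; 3·y_land + 2·y_fertilizer = 37.
This yields shadow prices y_land = 6, y_fertilizer = 9.5.
Δz = y_fertilizer·Δb = 9.5 × (1) = 9.5, so new z* = 1013 + 9.5 = 1022.5.

1022.5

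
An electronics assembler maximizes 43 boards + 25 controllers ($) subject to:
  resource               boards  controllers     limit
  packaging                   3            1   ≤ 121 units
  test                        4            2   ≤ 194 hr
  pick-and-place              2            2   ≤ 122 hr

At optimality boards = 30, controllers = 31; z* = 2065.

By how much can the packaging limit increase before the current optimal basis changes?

Binding constraints: packaging, pick-and-place. The basis is B = [[3,1],[2,2]] with det 4.
Per unit increase in packaging, x* moves by d = (0.5, -0.5).
The basis stays optimal until test becomes binding; allowable increase = 12 units.

12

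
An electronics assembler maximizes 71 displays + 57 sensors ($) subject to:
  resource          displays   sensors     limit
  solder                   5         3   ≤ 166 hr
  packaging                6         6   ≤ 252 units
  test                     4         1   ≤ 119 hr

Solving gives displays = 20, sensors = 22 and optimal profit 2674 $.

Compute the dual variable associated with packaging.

Binding: solder and packaging. Non-binding: test (17 unused).
Slack constraints have shadow price 0 (complementary slackness).
Dual feasibility on the basic columns requires 5·y_solder + 6·y_packaging = 71, 3·y_solder + 6·y_packaging = 57.
→ y_solder = 7 and y_packaging = 6.
Shadow price of packaging = 6.

6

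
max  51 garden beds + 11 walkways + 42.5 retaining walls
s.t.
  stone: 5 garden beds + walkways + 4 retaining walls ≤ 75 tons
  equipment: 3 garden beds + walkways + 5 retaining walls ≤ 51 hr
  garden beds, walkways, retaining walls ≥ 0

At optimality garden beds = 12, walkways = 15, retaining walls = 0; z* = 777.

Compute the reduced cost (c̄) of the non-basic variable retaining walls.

-3.5

At the optimum: stone uses 75 of 75 (binding); equipment uses 51 of 51 (binding).
Dual feasibility on the basic columns requires 5·y_stone + 3·y_equipment = 51, 1·y_stone + 1·y_equipment = 11.
Solving: y_stone = 9, y_equipment = 2.
Reduced cost of retaining walls: c₃ − yᵀa₃ = 42.5 − (9·4 + 2·5) = 42.5 − 46 = -3.5.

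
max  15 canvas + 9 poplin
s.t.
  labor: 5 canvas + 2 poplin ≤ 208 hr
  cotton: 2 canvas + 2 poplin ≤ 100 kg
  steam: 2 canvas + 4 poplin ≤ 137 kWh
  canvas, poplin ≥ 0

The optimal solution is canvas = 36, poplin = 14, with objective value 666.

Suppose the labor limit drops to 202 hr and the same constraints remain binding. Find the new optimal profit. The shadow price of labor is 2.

Δb = -6, so new z* = 666 + (2)·(-6) = 666 − 12 = 654.

654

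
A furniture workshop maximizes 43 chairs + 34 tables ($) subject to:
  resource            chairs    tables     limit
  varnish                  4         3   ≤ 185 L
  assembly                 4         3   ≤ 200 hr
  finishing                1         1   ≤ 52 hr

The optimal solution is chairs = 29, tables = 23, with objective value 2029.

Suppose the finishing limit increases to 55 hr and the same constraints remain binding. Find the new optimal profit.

2050

Check each constraint at x*: varnish 185/185 (tight); assembly 185/200 (slack 15); finishing 52/52 (tight).
Slack constraints have shadow price 0 (complementary slackness).
The binding rows give the dual system: 4·y_varnish + 1·y_finishing = 43 and 3·y_varnish + 1·y_finishing = 34.
→ y_varnish = 9 and y_finishing = 7.
Δz = y_finishing·Δb = 7 × (3) = 21, so new z* = 2029 + 21 = 2050.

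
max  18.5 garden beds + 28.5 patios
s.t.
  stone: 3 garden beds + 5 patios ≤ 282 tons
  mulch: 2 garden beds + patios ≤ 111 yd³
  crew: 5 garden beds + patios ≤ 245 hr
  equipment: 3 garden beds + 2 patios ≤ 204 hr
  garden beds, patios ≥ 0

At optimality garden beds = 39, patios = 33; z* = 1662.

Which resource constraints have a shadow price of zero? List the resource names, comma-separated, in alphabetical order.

crew, equipment

stone: 282/282 (binding)
mulch: 111/111 (binding)
crew: 228/245 (slack 17)
equipment: 183/204 (slack 21)
By complementary slackness, a constraint with positive slack has shadow price 0 → crew, equipment.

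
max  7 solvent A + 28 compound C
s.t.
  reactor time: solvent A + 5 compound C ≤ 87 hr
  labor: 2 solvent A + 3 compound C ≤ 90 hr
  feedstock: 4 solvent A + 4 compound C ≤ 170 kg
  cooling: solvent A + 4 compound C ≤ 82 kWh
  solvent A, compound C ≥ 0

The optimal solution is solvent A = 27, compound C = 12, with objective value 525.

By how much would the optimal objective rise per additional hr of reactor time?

5

At the optimum: reactor time uses 87 of 87 (binding); labor uses 90 of 90 (binding); feedstock uses 156 of 170 (slack = 14); cooling uses 75 of 82 (slack = 7).
Since feedstock, cooling are not tight, their duals are 0.
Dual feasibility on the basic columns requires 1·y_reactor time + 2·y_labor = 7, 5·y_reactor time + 3·y_labor = 28.
Solving: y_reactor time = 5, y_labor = 1.
Shadow price of reactor time = 5.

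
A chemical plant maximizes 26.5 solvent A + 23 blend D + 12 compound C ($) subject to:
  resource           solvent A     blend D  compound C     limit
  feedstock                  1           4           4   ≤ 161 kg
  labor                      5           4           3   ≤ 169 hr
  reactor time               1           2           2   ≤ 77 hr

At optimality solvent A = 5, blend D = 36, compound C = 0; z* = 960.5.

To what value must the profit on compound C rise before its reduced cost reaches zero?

18

At the optimum: feedstock uses 149 of 161 (slack = 12); labor uses 169 of 169 (binding); reactor time uses 77 of 77 (binding).
By complementary slackness, y = 0 for the non-binding constraint.
Dual feasibility on the basic columns requires 5·y_labor + 1·y_reactor time = 26.5, 4·y_labor + 2·y_reactor time = 23.
→ y_labor = 5 and y_reactor time = 1.5.
compound C enters the basis when its profit ≥ yᵀa₃ = 5·3 + 1.5·2 = 18.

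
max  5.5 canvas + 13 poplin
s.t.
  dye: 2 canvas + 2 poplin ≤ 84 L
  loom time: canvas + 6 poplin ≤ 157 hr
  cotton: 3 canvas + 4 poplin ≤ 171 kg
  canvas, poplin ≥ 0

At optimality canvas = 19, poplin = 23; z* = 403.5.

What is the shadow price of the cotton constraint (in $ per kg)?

0

At the optimum: dye uses 84 of 84 (binding); loom time uses 157 of 157 (binding); cotton uses 149 of 171 (slack = 22).
Slack constraints have shadow price 0 (complementary slackness).
From A_Bᵀ y = c: 2·y_dye + 1·y_loom time = 5.5; 2·y_dye + 6·y_loom time = 13.
Solving: y_dye = 2, y_loom time = 1.5.
Shadow price of cotton = 0.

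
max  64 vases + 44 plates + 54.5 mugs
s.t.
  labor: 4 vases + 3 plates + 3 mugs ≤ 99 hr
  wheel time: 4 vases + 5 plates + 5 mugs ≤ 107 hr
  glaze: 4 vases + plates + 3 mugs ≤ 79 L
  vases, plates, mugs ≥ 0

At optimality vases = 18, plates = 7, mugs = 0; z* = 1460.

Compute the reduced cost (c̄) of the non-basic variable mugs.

-7.5

Check each constraint at x*: labor 93/99 (slack 6); wheel time 107/107 (tight); glaze 79/79 (tight).
Slack constraints have shadow price 0 (complementary slackness).
From A_Bᵀ y = c: 4·y_wheel time + 4·y_glaze = 64; 5·y_wheel time + 1·y_glaze = 44.
→ y_wheel time = 7 and y_glaze = 9.
Reduced cost of mugs: c₃ − yᵀa₃ = 54.5 − (7·5 + 9·3) = 54.5 − 62 = -7.5.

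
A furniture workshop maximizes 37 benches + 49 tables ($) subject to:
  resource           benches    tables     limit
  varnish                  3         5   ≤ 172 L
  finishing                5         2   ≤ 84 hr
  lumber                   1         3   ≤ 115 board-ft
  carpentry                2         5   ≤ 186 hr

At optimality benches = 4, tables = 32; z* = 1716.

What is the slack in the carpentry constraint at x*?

carpentry used = 2·4 + 5·32 = 168; slack = 186 − 168 = 18.

18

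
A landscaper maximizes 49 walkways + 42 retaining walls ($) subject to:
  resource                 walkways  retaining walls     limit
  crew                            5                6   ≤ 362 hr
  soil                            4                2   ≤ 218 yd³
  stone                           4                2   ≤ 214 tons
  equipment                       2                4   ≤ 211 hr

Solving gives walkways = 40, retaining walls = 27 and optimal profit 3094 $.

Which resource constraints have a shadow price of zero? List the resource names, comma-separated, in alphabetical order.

equipment, soil

crew: 362/362 (binding)
soil: 214/218 (slack 4)
stone: 214/214 (binding)
equipment: 188/211 (slack 23)
By complementary slackness, a constraint with positive slack has shadow price 0 → equipment, soil.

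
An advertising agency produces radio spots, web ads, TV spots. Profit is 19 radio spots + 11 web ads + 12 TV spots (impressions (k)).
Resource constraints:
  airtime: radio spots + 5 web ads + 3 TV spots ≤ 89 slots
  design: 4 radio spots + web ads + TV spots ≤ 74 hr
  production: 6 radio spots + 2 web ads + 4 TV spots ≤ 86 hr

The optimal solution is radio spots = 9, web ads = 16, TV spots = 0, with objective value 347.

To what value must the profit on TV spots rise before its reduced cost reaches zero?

Check each constraint at x*: airtime 89/89 (tight); design 52/74 (slack 22); production 86/86 (tight).
Slack constraints have shadow price 0 (complementary slackness).
Dual feasibility on the basic columns requires 1·y_airtime + 6·y_production = 19, 5·y_airtime + 2·y_production = 11.
→ y_airtime = 1 and y_production = 3.
TV spots enters the basis when its profit ≥ yᵀa₃ = 1·3 + 3·4 = 15.

15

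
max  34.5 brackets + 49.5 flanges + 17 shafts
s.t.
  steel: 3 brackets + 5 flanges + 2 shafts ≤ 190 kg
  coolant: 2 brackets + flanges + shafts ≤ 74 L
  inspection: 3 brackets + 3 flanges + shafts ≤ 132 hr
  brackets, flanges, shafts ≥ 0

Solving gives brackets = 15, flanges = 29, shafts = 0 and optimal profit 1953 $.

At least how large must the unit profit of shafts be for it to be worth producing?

Binding: steel and inspection. Non-binding: coolant (15 unused).
Slack constraints have shadow price 0 (complementary slackness).
Dual feasibility on the basic columns requires 3·y_steel + 3·y_inspection = 34.5, 5·y_steel + 3·y_inspection = 49.5.
Solving: y_steel = 7.5, y_inspection = 4.
shafts enters the basis when its profit ≥ yᵀa₃ = 7.5·2 + 4·1 = 19.

19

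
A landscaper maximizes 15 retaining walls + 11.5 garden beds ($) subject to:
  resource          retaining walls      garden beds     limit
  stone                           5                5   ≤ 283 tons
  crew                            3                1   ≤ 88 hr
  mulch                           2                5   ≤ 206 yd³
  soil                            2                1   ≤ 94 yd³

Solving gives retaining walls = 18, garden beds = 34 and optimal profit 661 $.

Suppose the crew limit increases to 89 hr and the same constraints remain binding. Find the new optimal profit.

At the optimum: stone uses 260 of 283 (slack = 23); crew uses 88 of 88 (binding); mulch uses 206 of 206 (binding); soil uses 70 of 94 (slack = 24).
By complementary slackness, y = 0 for the non-binding constraints.
From A_Bᵀ y = c: 3·y_crew + 2·y_mulch = 15; 1·y_crew + 5·y_mulch = 11.5.
This yields shadow prices y_crew = 4, y_mulch = 1.5.
Δz = y_crew·Δb = 4 × (1) = 4, so new z* = 661 + 4 = 665.

665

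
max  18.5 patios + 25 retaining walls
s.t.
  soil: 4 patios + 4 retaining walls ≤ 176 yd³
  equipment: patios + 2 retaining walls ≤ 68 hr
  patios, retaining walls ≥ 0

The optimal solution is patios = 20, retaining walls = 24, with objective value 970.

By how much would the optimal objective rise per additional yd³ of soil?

Both soil and equipment are binding at x*.
Dual feasibility on the basic columns requires 4·y_soil + 1·y_equipment = 18.5, 4·y_soil + 2·y_equipment = 25.
Solving: y_soil = 3, y_equipment = 6.5.
Shadow price of soil = 3.

3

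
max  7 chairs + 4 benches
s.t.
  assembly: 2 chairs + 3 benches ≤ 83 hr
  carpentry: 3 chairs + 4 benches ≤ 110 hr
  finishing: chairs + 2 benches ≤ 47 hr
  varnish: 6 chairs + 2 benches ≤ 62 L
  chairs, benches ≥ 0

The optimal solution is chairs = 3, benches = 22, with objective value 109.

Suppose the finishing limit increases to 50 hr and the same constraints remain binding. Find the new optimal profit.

Check each constraint at x*: assembly 72/83 (slack 11); carpentry 97/110 (slack 13); finishing 47/47 (tight); varnish 62/62 (tight).
Slack constraints have shadow price 0 (complementary slackness).
Dual feasibility on the basic columns requires 1·y_finishing + 6·y_varnish = 7, 2·y_finishing + 2·y_varnish = 4.
→ y_finishing = 1 and y_varnish = 1.
Δz = y_finishing·Δb = 1 × (3) = 3, so new z* = 109 + 3 = 112.

112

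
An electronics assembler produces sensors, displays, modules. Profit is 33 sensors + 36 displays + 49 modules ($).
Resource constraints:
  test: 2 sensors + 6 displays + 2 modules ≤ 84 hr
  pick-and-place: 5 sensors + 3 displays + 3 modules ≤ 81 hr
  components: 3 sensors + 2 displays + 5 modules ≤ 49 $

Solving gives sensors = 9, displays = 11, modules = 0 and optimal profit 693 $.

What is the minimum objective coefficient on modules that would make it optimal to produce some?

At the optimum: test uses 84 of 84 (binding); pick-and-place uses 78 of 81 (slack = 3); components uses 49 of 49 (binding).
Since pick-and-place is not tight, its dual is 0.
Dual feasibility on the basic columns requires 2·y_test + 3·y_components = 33, 6·y_test + 2·y_components = 36.
This yields shadow prices y_test = 3, y_components = 9.
modules enters the basis when its profit ≥ yᵀa₃ = 3·2 + 9·5 = 51.

51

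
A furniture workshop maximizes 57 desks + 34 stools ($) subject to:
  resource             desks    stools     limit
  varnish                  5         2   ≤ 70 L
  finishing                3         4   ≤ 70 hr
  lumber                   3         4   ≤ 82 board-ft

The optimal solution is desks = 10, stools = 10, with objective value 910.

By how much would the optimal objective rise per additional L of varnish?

9

Binding: varnish and finishing. Non-binding: lumber (12 unused).
By complementary slackness, y = 0 for the non-binding constraint.
The binding rows give the dual system: 5·y_varnish + 3·y_finishing = 57 and 2·y_varnish + 4·y_finishing = 34.
This yields shadow prices y_varnish = 9, y_finishing = 4.
Shadow price of varnish = 9.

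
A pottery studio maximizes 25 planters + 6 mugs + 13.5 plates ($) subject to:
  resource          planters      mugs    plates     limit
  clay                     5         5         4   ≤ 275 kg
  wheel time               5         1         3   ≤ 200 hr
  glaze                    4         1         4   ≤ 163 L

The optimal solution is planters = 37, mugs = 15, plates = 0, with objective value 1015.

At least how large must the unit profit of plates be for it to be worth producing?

23

At the optimum: clay uses 260 of 275 (slack = 15); wheel time uses 200 of 200 (binding); glaze uses 163 of 163 (binding).
Slack constraints have shadow price 0 (complementary slackness).
The binding rows give the dual system: 5·y_wheel time + 4·y_glaze = 25 and 1·y_wheel time + 1·y_glaze = 6.
Solving: y_wheel time = 1, y_glaze = 5.
plates enters the basis when its profit ≥ yᵀa₃ = 1·3 + 5·4 = 23.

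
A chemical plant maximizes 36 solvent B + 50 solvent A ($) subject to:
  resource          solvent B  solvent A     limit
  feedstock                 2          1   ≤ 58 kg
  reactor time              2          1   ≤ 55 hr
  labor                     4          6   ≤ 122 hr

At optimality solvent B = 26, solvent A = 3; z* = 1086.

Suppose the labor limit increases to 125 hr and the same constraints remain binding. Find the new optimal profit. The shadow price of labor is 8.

Δb = 3, so new z* = 1086 + (8)·(3) = 1086 + 24 = 1110.

1110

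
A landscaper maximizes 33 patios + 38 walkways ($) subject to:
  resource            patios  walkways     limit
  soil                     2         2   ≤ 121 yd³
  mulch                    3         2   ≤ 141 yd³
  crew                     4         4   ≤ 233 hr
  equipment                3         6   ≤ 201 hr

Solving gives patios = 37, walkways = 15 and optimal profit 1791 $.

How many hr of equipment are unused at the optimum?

0

equipment used = 3·37 + 6·15 = 201; slack = 201 − 201 = 0.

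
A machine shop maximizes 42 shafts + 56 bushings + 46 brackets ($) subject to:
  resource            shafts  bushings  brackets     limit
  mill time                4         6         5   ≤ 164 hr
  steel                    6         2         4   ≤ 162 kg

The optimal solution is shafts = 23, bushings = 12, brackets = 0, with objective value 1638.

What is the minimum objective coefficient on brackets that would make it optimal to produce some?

49

Check each constraint at x*: mill time 164/164 (tight); steel 162/162 (tight).
From A_Bᵀ y = c: 4·y_mill time + 6·y_steel = 42; 6·y_mill time + 2·y_steel = 56.
This yields shadow prices y_mill time = 9, y_steel = 1.
brackets enters the basis when its profit ≥ yᵀa₃ = 9·5 + 1·4 = 49.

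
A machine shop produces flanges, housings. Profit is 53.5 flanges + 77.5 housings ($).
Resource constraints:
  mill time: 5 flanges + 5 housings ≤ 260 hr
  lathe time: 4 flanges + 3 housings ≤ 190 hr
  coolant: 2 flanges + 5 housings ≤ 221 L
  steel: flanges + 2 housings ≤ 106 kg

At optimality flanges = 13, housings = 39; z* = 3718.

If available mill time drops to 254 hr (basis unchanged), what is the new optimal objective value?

3673

At the optimum: mill time uses 260 of 260 (binding); lathe time uses 169 of 190 (slack = 21); coolant uses 221 of 221 (binding); steel uses 91 of 106 (slack = 15).
Slack constraints have shadow price 0 (complementary slackness).
Dual feasibility on the basic columns requires 5·y_mill time + 2·y_coolant = 53.5, 5·y_mill time + 5·y_coolant = 77.5.
This yields shadow prices y_mill time = 7.5, y_coolant = 8.
Δz = y_mill time·Δb = 7.5 × (-6) = -45, so new z* = 3718 − 45 = 3673.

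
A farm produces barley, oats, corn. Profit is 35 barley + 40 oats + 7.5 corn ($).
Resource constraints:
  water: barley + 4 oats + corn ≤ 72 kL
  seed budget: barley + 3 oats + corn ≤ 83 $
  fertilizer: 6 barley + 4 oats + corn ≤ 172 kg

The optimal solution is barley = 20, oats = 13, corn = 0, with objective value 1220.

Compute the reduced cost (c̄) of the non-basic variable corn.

At the optimum: water uses 72 of 72 (binding); seed budget uses 59 of 83 (slack = 24); fertilizer uses 172 of 172 (binding).
By complementary slackness, y = 0 for the non-binding constraint.
From A_Bᵀ y = c: 1·y_water + 6·y_fertilizer = 35; 4·y_water + 4·y_fertilizer = 40.
Solving: y_water = 5, y_fertilizer = 5.
Reduced cost of corn: c₃ − yᵀa₃ = 7.5 − (5·1 + 5·1) = 7.5 − 10 = -2.5.

-2.5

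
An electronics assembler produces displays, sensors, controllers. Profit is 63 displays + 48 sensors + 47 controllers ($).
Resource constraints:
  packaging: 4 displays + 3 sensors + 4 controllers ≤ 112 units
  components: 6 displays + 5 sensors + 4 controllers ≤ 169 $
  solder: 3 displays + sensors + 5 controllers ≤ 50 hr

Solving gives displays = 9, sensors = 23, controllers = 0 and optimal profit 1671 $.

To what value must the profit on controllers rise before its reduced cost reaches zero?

51

Check each constraint at x*: packaging 105/112 (slack 7); components 169/169 (tight); solder 50/50 (tight).
Since packaging is not tight, its dual is 0.
Dual feasibility on the basic columns requires 6·y_components + 3·y_solder = 63, 5·y_components + 1·y_solder = 48.
Solving: y_components = 9, y_solder = 3.
controllers enters the basis when its profit ≥ yᵀa₃ = 9·4 + 3·5 = 51.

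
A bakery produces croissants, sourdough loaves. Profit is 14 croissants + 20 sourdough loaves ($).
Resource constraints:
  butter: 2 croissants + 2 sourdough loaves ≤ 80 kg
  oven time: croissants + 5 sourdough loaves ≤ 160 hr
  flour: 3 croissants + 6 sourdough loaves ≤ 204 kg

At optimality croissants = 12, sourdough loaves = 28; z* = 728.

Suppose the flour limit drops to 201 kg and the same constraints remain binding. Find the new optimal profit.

Binding: butter and flour. Non-binding: oven time (8 unused).
Slack constraints have shadow price 0 (complementary slackness).
The binding rows give the dual system: 2·y_butter + 3·y_flour = 14 and 2·y_butter + 6·y_flour = 20.
This yields shadow prices y_butter = 4, y_flour = 2.
Δz = y_flour·Δb = 2 × (-3) = -6, so new z* = 728 − 6 = 722.

722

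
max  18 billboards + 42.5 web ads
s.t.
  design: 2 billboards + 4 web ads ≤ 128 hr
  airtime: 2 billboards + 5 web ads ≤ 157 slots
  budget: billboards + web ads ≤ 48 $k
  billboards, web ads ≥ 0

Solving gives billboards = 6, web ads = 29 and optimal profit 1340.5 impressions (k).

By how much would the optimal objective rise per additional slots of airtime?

6.5

Check each constraint at x*: design 128/128 (tight); airtime 157/157 (tight); budget 35/48 (slack 13).
Since budget is not tight, its dual is 0.
From A_Bᵀ y = c: 2·y_design + 2·y_airtime = 18; 4·y_design + 5·y_airtime = 42.5.
This yields shadow prices y_design = 2.5, y_airtime = 6.5.
Shadow price of airtime = 6.5.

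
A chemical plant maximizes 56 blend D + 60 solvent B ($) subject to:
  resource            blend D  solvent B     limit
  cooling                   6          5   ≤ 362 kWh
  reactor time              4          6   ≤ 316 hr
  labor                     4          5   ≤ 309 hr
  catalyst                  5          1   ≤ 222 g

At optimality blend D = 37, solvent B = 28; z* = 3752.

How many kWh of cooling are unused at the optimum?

0

cooling used = 6·37 + 5·28 = 362; slack = 362 − 362 = 0.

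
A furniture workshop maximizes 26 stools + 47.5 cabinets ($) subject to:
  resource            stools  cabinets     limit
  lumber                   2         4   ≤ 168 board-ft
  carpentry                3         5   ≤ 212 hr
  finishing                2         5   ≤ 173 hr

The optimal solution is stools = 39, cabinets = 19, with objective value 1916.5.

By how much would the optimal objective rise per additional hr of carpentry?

Check each constraint at x*: lumber 154/168 (slack 14); carpentry 212/212 (tight); finishing 173/173 (tight).
Slack constraints have shadow price 0 (complementary slackness).
Dual feasibility on the basic columns requires 3·y_carpentry + 2·y_finishing = 26, 5·y_carpentry + 5·y_finishing = 47.5.
→ y_carpentry = 7 and y_finishing = 2.5.
Shadow price of carpentry = 7.

7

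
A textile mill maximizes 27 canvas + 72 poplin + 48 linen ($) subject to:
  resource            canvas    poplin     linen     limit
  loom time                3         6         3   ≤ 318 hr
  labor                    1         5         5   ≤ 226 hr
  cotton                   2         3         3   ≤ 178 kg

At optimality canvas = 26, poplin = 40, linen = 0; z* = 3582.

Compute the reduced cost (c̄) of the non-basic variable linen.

-3

Binding: loom time and labor. Non-binding: cotton (6 unused).
Slack constraints have shadow price 0 (complementary slackness).
The binding rows give the dual system: 3·y_loom time + 1·y_labor = 27 and 6·y_loom time + 5·y_labor = 72.
→ y_loom time = 7 and y_labor = 6.
Reduced cost of linen: c₃ − yᵀa₃ = 48 − (7·3 + 6·5) = 48 − 51 = -3.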